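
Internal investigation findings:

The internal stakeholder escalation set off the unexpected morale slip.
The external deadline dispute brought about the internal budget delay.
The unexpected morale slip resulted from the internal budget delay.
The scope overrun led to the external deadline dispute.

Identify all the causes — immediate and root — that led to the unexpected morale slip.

Immediate causes of the unexpected morale slip: the internal budget delay, the internal stakeholder escalation.
Further upstream: the scope overrun, the external deadline dispute.

the external deadline dispute, the internal budget delay, the internal stakeholder escalation, the scope overrun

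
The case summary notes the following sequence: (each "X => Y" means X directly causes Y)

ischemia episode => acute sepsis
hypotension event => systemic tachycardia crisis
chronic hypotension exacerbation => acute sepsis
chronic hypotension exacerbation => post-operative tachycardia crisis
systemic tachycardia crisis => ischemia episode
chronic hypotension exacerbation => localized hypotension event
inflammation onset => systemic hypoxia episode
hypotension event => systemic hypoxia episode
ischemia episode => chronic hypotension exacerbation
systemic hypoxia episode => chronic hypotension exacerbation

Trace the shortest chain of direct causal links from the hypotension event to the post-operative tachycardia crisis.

the hypotension event → the systemic hypoxia episode → the chronic hypotension exacerbation → the post-operative tachycardia crisis

the hypotension event → the systemic hypoxia episode
the systemic hypoxia episode → the chronic hypotension exacerbation
the chronic hypotension exacerbation → the post-operative tachycardia crisis
Length: 3 steps.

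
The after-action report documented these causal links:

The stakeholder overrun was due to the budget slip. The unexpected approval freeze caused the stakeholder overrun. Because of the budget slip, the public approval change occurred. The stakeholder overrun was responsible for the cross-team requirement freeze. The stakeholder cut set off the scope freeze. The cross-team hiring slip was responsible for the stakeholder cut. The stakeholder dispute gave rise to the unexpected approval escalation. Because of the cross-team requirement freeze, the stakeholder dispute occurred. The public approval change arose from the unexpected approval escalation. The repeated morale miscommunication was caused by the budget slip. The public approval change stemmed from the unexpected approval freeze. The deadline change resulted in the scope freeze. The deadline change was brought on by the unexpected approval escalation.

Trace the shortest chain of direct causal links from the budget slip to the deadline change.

the budget slip → the stakeholder overrun → the cross-team requirement freeze → the stakeholder dispute → the unexpected approval escalation → the deadline change

the budget slip → the stakeholder overrun
the stakeholder overrun → the cross-team requirement freeze
the cross-team requirement freeze → the stakeholder dispute
the stakeholder dispute → the unexpected approval escalation
the unexpected approval escalation → the deadline change
Length: 5 steps.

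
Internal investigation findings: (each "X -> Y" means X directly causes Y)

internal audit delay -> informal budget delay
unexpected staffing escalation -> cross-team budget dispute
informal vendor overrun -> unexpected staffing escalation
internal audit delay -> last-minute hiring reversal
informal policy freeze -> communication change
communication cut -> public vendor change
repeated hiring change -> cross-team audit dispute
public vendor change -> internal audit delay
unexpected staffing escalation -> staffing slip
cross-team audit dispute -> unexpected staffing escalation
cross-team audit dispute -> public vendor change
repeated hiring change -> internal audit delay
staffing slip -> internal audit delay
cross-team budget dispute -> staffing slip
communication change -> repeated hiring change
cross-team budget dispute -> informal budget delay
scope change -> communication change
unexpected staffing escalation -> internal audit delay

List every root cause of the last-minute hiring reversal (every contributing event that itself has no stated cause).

the communication cut, the informal policy freeze, the informal vendor overrun, the scope change

Tracing upstream from the last-minute hiring reversal: the last-minute hiring reversal ← the internal audit delay ← the repeated hiring change ← the communication change ← the scope change.
A separate upstream branch: the last-minute hiring reversal ← the internal audit delay ← the repeated hiring change ← the communication change ← the informal policy freeze.
A separate upstream branch: the last-minute hiring reversal ← the internal audit delay ← the public vendor change ← the communication cut.
A separate upstream branch: the last-minute hiring reversal ← the internal audit delay ← the unexpected staffing escalation ← the informal vendor overrun.
Each of those chain origins has no stated cause.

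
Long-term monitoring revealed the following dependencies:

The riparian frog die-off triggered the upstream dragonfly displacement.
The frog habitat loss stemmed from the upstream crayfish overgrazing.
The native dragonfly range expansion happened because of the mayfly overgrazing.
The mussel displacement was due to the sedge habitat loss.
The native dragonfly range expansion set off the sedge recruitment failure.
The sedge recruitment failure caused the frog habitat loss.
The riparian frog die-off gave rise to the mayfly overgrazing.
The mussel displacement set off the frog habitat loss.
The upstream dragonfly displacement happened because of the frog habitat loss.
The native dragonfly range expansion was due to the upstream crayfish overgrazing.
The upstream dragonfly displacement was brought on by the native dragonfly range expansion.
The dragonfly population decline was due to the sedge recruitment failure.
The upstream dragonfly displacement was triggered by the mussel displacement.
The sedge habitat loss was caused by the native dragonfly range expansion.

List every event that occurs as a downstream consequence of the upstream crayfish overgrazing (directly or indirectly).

Direct effects: the native dragonfly range expansion, the frog habitat loss.
2 steps out: the sedge habitat loss, the sedge recruitment failure, the upstream dragonfly displacement.
3 steps out: the dragonfly population decline, the mussel displacement.
Not reachable from it: the riparian frog die-off, the mayfly overgrazing.

the dragonfly population decline, the frog habitat loss, the mussel displacement, the native dragonfly range expansion, the sedge habitat loss, the sedge recruitment failure, the upstream dragonfly displacement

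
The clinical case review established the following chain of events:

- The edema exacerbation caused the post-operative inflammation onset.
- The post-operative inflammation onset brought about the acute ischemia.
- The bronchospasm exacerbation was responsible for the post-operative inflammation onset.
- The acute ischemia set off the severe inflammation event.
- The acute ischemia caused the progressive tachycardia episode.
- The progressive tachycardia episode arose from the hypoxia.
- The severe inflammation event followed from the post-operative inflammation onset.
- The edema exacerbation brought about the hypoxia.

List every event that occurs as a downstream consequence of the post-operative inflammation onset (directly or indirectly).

Direct effects: the acute ischemia, the severe inflammation event.
2 steps out: the progressive tachycardia episode.
Not reachable from it: the edema exacerbation, the hypoxia, the bronchospasm exacerbation.

the acute ischemia, the progressive tachycardia episode, the severe inflammation event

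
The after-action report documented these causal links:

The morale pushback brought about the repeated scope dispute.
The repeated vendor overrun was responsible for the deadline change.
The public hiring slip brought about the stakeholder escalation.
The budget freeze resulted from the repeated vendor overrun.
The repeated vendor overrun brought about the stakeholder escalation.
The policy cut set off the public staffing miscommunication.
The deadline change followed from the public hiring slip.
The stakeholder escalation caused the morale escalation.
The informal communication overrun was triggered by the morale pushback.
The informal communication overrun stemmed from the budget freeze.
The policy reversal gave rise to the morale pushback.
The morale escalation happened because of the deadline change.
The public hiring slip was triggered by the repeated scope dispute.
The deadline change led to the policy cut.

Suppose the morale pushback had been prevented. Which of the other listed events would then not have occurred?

Downstream of the morale pushback: the repeated scope dispute, the informal communication overrun, the public hiring slip, the deadline change, the policy cut, the public staffing miscommunication, the stakeholder escalation, the morale escalation.
Of those, still caused via another path: the informal communication overrun, the deadline change, the policy cut, the public staffing miscommunication, the stakeholder escalation, the morale escalation.
The remainder have no surviving cause.

the public hiring slip, the repeated scope dispute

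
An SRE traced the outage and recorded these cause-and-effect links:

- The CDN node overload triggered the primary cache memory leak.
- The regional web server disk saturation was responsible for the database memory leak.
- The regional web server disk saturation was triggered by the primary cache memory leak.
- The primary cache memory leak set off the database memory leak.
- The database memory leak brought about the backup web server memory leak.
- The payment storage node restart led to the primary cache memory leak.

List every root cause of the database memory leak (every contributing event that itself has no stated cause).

the CDN node overload, the payment storage node restart

Tracing upstream from the database memory leak: the database memory leak ← the primary cache memory leak ← the payment storage node restart.
A separate upstream branch: the database memory leak ← the primary cache memory leak ← the CDN node overload.
Each of those chain origins has no stated cause.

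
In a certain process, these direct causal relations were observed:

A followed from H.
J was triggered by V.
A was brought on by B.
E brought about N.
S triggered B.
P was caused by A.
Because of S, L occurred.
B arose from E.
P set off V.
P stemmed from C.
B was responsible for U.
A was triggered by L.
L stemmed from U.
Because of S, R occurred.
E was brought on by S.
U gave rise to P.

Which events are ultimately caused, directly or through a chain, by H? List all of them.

Direct effects: A.
2 steps out: P.
3 steps out: V.
4 steps out: J.
Not reachable from it: S, R, E, B, C, N, U, L.

A, J, P, V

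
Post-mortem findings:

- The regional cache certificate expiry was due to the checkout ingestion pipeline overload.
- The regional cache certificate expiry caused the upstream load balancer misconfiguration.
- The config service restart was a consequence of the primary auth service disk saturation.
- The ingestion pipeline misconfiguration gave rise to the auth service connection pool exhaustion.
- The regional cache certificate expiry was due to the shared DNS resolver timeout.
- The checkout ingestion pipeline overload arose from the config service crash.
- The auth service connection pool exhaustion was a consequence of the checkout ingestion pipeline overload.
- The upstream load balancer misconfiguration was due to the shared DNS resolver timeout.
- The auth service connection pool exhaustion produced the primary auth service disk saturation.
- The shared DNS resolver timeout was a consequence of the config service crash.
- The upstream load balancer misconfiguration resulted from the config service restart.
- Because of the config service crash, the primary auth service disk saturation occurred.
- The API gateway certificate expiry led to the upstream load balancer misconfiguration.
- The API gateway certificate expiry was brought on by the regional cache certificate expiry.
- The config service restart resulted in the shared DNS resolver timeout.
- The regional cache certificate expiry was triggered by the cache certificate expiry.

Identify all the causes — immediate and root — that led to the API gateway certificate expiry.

the auth service connection pool exhaustion, the cache certificate expiry, the checkout ingestion pipeline overload, the config service crash, the config service restart, the ingestion pipeline misconfiguration, the primary auth service disk saturation, the regional cache certificate expiry, the shared DNS resolver timeout

Immediate cause of the API gateway certificate expiry: the regional cache certificate expiry.
Further upstream: the ingestion pipeline misconfiguration, the config service crash, the checkout ingestion pipeline overload, the auth service connection pool exhaustion, the primary auth service disk saturation, the cache certificate expiry, the config service restart, the shared DNS resolver timeout.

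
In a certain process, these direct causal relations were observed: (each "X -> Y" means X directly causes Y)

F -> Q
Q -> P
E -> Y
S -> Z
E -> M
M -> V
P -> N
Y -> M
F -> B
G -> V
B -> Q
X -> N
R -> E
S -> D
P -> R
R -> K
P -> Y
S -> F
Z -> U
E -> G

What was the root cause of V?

S

Tracing upstream from V: V ← M ← Y ← P ← Q ← F ← S.
S has no stated cause, so it is the root.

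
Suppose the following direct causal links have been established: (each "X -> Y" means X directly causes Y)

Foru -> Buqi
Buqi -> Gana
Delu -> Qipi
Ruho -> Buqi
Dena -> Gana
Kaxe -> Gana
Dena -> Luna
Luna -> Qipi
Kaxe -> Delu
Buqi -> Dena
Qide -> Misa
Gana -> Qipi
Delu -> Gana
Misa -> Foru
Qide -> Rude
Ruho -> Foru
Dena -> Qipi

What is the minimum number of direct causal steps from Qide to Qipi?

5

Shortest chain: Qide → Misa → Foru → Buqi → Dena → Qipi.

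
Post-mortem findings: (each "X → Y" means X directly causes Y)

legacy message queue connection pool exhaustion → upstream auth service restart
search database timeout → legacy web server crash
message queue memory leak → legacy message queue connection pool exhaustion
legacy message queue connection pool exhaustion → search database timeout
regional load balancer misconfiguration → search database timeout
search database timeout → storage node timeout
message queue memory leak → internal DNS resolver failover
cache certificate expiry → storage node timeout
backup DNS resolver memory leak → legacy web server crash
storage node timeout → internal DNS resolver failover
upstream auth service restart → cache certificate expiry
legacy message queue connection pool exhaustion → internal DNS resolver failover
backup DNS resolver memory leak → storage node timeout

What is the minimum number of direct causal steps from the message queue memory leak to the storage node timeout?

3

Shortest chain: the message queue memory leak → the legacy message queue connection pool exhaustion → the search database timeout → the storage node timeout.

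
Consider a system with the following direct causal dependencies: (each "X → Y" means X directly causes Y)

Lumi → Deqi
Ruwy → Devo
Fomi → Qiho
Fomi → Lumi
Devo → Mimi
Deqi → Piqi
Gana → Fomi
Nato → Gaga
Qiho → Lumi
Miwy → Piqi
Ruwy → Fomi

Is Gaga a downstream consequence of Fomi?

No

Fomi leads to Qiho, Lumi, Deqi, Piqi; Gaga is not among them.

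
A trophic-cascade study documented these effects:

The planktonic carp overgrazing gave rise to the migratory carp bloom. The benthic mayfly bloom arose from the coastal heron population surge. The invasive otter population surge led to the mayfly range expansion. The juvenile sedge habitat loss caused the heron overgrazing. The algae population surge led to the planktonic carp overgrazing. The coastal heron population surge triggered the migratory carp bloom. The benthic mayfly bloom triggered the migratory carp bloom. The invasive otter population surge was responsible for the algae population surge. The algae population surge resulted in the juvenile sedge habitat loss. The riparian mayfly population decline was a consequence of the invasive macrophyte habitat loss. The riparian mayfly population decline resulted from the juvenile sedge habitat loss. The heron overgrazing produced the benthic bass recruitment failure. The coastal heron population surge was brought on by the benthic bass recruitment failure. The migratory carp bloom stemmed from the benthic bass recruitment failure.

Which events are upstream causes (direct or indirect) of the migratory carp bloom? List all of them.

Immediate causes of the migratory carp bloom: the planktonic carp overgrazing, the benthic bass recruitment failure, the coastal heron population surge, the benthic mayfly bloom.
Further upstream: the invasive otter population surge, the algae population surge, the juvenile sedge habitat loss, the heron overgrazing.

the algae population surge, the benthic bass recruitment failure, the benthic mayfly bloom, the coastal heron population surge, the heron overgrazing, the invasive otter population surge, the juvenile sedge habitat loss, the planktonic carp overgrazing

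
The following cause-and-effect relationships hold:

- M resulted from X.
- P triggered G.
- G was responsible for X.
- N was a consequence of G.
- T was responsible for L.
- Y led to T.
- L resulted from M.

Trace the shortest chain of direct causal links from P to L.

P → G
G → X
X → M
M → L
Length: 4 steps.

P → G → X → M → L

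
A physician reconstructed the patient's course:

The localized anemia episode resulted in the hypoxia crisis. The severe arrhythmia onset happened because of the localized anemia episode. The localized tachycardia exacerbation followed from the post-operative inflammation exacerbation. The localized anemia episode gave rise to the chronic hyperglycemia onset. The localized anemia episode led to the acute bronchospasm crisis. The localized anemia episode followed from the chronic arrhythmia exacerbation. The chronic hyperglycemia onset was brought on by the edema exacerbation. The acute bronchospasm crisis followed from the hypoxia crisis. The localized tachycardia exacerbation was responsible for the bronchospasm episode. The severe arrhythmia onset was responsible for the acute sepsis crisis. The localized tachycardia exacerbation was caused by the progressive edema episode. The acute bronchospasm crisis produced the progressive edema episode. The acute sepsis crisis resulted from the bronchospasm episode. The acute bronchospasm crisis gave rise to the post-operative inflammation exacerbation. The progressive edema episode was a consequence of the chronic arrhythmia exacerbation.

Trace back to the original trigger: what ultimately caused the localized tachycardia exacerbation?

Tracing upstream from the localized tachycardia exacerbation: the localized tachycardia exacerbation ← the progressive edema episode ← the chronic arrhythmia exacerbation.
The chronic arrhythmia exacerbation has no stated cause, so it is the root.

the chronic arrhythmia exacerbation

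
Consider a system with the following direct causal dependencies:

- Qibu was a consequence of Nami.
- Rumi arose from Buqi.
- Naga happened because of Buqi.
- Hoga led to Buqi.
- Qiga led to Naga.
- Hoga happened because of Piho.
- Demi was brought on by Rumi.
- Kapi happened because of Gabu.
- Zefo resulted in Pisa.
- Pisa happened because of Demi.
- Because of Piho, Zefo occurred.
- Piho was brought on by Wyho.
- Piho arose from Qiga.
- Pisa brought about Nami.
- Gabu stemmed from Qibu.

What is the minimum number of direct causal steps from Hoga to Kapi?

8

Shortest chain: Hoga → Buqi → Rumi → Demi → Pisa → Nami → Qibu → Gabu → Kapi.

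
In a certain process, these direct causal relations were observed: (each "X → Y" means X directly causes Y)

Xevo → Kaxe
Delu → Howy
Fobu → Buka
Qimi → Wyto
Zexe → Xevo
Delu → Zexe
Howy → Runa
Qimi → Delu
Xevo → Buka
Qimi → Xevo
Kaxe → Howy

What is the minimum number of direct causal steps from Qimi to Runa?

3

Shortest chain: Qimi → Delu → Howy → Runa.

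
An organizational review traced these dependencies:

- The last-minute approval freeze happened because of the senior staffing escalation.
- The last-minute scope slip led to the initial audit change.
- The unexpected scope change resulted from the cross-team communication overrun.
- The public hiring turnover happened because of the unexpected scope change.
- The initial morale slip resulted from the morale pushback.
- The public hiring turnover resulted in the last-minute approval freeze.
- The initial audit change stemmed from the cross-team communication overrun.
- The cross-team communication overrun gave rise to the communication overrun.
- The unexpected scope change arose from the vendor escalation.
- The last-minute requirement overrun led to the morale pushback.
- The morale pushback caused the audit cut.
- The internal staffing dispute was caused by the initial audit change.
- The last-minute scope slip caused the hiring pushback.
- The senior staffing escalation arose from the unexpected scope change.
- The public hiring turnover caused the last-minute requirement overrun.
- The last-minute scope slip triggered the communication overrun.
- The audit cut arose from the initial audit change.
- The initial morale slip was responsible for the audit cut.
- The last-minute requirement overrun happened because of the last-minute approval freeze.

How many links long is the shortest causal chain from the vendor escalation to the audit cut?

5

Shortest chain: the vendor escalation → the unexpected scope change → the public hiring turnover → the last-minute requirement overrun → the morale pushback → the audit cut.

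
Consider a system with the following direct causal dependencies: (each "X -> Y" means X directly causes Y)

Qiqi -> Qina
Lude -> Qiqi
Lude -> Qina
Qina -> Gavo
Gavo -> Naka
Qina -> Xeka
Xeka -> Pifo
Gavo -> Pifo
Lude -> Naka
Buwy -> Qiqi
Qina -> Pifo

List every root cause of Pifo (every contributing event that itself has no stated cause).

Buwy, Lude

Tracing upstream from Pifo: Pifo ← Qina ← Qiqi ← Buwy.
A separate upstream branch: Pifo ← Qina ← Lude.
Each of those chain origins has no stated cause.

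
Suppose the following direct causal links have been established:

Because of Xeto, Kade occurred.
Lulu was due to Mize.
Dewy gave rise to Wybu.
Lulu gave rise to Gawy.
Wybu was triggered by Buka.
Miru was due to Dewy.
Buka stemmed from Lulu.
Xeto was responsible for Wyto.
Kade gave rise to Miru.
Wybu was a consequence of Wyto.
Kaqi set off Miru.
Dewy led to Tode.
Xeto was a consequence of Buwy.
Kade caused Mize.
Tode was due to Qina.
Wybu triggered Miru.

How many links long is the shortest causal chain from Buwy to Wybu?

Shortest chain: Buwy → Xeto → Wyto → Wybu.

3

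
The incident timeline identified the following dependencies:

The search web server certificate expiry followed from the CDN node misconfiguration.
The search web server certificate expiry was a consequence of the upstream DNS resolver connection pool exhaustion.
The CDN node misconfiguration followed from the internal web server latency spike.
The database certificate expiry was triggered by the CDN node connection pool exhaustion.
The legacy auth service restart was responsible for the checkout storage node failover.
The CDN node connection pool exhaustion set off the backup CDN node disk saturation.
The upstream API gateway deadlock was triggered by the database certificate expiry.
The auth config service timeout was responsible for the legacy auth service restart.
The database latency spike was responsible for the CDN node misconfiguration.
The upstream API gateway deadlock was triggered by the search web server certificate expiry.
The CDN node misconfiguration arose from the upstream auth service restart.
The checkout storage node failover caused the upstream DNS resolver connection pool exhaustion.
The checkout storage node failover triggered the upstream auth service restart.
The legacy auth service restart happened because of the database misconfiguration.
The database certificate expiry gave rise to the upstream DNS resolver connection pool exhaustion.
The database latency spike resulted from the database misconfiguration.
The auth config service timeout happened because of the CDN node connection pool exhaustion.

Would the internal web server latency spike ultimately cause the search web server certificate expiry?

There is a causal chain: the internal web server latency spike → the CDN node misconfiguration → the search web server certificate expiry.

Yes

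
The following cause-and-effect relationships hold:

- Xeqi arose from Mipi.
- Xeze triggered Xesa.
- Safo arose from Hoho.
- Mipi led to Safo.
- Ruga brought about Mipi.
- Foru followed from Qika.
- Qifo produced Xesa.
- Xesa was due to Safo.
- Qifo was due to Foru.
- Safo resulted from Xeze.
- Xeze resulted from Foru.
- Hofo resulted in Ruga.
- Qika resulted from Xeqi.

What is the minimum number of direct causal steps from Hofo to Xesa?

4

Shortest chain: Hofo → Ruga → Mipi → Safo → Xesa.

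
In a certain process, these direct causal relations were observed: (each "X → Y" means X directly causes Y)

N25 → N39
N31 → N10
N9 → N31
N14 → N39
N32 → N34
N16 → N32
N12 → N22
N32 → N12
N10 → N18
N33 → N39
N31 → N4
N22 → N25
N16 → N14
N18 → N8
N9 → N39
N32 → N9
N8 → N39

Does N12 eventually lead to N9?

No

N12 leads to N22, N25, N39; N9 is not among them.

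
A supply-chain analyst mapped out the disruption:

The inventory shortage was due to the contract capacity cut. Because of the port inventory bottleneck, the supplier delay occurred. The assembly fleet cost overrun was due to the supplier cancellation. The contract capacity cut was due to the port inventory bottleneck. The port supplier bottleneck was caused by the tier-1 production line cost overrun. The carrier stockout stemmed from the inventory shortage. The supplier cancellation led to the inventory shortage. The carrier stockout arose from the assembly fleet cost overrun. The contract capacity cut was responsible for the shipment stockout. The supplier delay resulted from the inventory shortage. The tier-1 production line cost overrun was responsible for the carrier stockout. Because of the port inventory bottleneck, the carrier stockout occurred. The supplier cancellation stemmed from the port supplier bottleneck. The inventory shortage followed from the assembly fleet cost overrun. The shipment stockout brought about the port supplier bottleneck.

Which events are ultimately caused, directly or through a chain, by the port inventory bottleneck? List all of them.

Direct effects: the contract capacity cut, the carrier stockout, the supplier delay.
2 steps out: the shipment stockout, the inventory shortage.
3 steps out: the port supplier bottleneck.
4 steps out: the supplier cancellation.
5 steps out: the assembly fleet cost overrun.
Not reachable from it: the tier-1 production line cost overrun.

the assembly fleet cost overrun, the carrier stockout, the contract capacity cut, the inventory shortage, the port supplier bottleneck, the shipment stockout, the supplier cancellation, the supplier delay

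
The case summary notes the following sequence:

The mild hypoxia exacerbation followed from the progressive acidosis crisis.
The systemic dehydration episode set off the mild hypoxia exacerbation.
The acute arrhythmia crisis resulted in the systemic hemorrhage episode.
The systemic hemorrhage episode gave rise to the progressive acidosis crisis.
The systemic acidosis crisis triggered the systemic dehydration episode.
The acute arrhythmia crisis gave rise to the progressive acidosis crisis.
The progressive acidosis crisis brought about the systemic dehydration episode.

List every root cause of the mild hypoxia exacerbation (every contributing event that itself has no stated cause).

the acute arrhythmia crisis, the systemic acidosis crisis

Tracing upstream from the mild hypoxia exacerbation: the mild hypoxia exacerbation ← the progressive acidosis crisis ← the acute arrhythmia crisis.
A separate upstream branch: the mild hypoxia exacerbation ← the systemic dehydration episode ← the systemic acidosis crisis.
Each of those chain origins has no stated cause.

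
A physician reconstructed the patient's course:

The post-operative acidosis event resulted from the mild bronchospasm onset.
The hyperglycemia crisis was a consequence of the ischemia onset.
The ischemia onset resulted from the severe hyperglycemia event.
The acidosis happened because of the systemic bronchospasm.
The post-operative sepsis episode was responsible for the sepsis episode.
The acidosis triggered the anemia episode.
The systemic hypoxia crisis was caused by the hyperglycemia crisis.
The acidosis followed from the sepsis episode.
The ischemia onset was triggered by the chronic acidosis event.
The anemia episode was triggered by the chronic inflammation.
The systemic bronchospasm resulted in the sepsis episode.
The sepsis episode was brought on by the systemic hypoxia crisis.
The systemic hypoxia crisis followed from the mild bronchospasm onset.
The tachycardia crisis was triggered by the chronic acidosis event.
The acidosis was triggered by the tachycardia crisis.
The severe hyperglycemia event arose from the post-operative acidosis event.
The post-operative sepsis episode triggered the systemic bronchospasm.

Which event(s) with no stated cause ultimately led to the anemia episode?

Tracing upstream from the anemia episode: the anemia episode ← the acidosis ← the tachycardia crisis ← the chronic acidosis event.
A separate upstream branch: the anemia episode ← the acidosis ← the sepsis episode ← the systemic hypoxia crisis ← the mild bronchospasm onset.
A separate upstream branch: the anemia episode ← the chronic inflammation.
A separate upstream branch: the anemia episode ← the acidosis ← the systemic bronchospasm ← the post-operative sepsis episode.
Each of those chain origins has no stated cause.

the chronic acidosis event, the chronic inflammation, the mild bronchospasm onset, the post-operative sepsis episode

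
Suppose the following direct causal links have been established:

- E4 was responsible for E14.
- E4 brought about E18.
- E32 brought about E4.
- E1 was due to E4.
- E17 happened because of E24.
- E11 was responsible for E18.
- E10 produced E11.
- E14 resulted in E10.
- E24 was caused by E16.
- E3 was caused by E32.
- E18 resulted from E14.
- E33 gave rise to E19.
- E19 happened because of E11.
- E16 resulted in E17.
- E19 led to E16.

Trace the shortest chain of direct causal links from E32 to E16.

E32 → E4 → E14 → E10 → E11 → E19 → E16

E32 → E4
E4 → E14
E14 → E10
E10 → E11
E11 → E19
E19 → E16
Length: 6 steps.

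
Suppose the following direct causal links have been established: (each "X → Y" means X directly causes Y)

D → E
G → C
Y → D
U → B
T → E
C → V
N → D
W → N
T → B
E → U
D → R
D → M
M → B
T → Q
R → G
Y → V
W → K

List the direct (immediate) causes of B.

M, T, U

Upstream contributors include W, N, Y, D, E, but only M, T, U feed directly into B.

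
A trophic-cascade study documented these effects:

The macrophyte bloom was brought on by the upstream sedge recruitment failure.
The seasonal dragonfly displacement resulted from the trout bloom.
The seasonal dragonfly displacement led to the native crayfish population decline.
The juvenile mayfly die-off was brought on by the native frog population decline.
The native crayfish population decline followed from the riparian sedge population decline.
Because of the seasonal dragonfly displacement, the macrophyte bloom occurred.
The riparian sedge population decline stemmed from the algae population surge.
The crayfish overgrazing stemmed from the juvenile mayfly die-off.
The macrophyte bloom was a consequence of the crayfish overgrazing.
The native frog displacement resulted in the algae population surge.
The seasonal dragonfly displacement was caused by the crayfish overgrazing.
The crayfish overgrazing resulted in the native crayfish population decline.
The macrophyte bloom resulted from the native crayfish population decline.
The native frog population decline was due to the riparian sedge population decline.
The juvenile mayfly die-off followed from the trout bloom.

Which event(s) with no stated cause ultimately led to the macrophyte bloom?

Tracing upstream from the macrophyte bloom: the macrophyte bloom ← the native crayfish population decline ← the riparian sedge population decline ← the algae population surge ← the native frog displacement.
A separate upstream branch: the macrophyte bloom ← the seasonal dragonfly displacement ← the trout bloom.
A separate upstream branch: the macrophyte bloom ← the upstream sedge recruitment failure.
Each of those chain origins has no stated cause.

the native frog displacement, the trout bloom, the upstream sedge recruitment failure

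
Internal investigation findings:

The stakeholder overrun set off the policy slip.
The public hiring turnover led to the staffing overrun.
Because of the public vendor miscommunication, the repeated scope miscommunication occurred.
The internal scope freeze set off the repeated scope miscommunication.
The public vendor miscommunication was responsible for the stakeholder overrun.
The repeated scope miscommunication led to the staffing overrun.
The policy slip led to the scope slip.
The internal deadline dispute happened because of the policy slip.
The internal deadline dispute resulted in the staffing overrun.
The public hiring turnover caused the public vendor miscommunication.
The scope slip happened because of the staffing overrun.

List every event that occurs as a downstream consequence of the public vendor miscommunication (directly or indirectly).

the internal deadline dispute, the policy slip, the repeated scope miscommunication, the scope slip, the staffing overrun, the stakeholder overrun

Direct effects: the stakeholder overrun, the repeated scope miscommunication.
2 steps out: the policy slip, the staffing overrun.
3 steps out: the internal deadline dispute, the scope slip.
Not reachable from it: the public hiring turnover, the internal scope freeze.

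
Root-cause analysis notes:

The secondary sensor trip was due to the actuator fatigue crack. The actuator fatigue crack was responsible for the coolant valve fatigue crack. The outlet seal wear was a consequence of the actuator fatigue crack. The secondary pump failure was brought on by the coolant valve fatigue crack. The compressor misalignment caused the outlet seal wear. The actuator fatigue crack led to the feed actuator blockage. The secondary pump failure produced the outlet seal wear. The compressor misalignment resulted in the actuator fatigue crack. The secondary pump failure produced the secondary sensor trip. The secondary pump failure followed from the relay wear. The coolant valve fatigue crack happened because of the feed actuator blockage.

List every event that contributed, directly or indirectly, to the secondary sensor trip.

Immediate causes of the secondary sensor trip: the actuator fatigue crack, the secondary pump failure.
Further upstream: the compressor misalignment, the feed actuator blockage, the coolant valve fatigue crack, the relay wear.

the actuator fatigue crack, the compressor misalignment, the coolant valve fatigue crack, the feed actuator blockage, the relay wear, the secondary pump failure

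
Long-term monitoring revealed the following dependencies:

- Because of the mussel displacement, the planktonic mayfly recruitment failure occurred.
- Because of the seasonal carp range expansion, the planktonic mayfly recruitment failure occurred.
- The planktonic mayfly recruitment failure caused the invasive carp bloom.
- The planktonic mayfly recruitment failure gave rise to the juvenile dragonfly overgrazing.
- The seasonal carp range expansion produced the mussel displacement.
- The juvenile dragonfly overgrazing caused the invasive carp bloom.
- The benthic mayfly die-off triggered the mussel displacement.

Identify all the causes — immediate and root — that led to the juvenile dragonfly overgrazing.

the benthic mayfly die-off, the mussel displacement, the planktonic mayfly recruitment failure, the seasonal carp range expansion

Immediate cause of the juvenile dragonfly overgrazing: the planktonic mayfly recruitment failure.
Further upstream: the seasonal carp range expansion, the mussel displacement, the benthic mayfly die-off.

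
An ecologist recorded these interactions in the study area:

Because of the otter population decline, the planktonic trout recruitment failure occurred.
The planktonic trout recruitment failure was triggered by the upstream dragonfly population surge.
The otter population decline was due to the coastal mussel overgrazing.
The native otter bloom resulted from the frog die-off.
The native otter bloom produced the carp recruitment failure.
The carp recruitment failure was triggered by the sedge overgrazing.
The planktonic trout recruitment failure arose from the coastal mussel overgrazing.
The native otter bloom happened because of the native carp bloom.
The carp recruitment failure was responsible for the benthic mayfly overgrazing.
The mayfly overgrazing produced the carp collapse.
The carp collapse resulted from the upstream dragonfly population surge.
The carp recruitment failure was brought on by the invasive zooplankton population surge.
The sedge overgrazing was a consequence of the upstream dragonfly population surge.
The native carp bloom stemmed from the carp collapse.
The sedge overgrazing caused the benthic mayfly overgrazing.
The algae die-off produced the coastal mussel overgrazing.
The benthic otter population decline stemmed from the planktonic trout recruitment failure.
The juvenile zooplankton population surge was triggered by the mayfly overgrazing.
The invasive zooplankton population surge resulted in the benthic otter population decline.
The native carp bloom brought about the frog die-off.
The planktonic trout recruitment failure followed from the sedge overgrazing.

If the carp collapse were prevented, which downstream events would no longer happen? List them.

Downstream of the carp collapse: the native carp bloom, the frog die-off, the native otter bloom, the carp recruitment failure, the benthic mayfly overgrazing.
Of those, still caused via another path: the carp recruitment failure, the benthic mayfly overgrazing.
The remainder have no surviving cause.

the frog die-off, the native carp bloom, the native otter bloom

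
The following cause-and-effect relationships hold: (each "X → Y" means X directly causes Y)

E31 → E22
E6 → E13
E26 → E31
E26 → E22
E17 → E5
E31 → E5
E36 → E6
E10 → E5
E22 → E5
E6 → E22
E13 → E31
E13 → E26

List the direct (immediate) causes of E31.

Upstream contributors include E36, E6, but only E13, E26 feed directly into E31.

E13, E26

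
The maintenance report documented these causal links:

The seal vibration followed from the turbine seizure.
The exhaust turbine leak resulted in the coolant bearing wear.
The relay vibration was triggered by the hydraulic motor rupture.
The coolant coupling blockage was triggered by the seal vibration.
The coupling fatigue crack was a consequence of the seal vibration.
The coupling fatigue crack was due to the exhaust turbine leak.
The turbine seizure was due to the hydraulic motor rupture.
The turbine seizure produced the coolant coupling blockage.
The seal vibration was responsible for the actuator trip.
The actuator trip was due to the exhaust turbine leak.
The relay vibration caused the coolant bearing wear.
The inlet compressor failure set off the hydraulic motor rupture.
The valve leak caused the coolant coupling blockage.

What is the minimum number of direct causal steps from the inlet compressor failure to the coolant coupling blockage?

3

Shortest chain: the inlet compressor failure → the hydraulic motor rupture → the turbine seizure → the coolant coupling blockage.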